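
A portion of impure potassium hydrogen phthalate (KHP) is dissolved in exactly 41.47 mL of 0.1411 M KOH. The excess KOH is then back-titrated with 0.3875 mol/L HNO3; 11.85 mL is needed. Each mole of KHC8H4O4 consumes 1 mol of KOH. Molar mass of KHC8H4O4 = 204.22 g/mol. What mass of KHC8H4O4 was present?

Total n(KOH) added = 0.1411 x 0.04147 = 0.005851 mol.
n(HNO3) used = 0.3875 x 0.01185 = 0.004592 mol, which equals the excess n(KOH).
So n(KOH) consumed by the sample = 0.005851 - 0.004592 = 0.001260 mol.
n(KHC8H4O4) = 0.001260 / 1 = 0.001260 mol.
mass = 0.001260 mol x 204.22 g/mol = 0.257 g.

0.257 g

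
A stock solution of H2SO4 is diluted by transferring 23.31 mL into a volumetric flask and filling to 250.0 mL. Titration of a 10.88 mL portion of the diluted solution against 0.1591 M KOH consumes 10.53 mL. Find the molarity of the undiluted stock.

n(KOH) = 0.1591 x 0.01053 = 0.001675 mol.
n(H2SO4) in the aliquot = 0.001675 x 1/2 = 0.0008377 mol.
[diluted H2SO4] = 0.0008377 / 0.01088 = 0.07699 M.
Dilution factor = 250.0/23.31 = 10.73, so [stock] = 0.07699 x 10.73 = 0.826 M.

0.826 M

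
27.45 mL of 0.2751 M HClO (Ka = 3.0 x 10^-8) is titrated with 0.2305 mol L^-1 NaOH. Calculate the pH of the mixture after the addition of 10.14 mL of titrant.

7.17

Initial n(HClO) = 0.2751 x 0.02745 = 0.007551 mol.
n(NaOH) added = 0.2305 x 0.01014 = 0.002337 mol, converting that many moles of HClO to ClO-.
Remaining n(HClO) = 0.005214 mol; n(ClO-) = 0.002337 mol.
By Henderson-Hasselbalch, pH = pKa + log([A^-]/[HA]) = 7.52 + log(0.002337/0.005214) = 7.52 + (-0.35) = 7.17.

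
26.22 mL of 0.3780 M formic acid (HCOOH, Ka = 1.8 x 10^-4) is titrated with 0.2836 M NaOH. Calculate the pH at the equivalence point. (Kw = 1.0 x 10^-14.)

n(HCOOH) = 0.3780 x 0.02622 = 0.009911 mol; V(NaOH) at equivalence = 0.009911/0.2836 = 0.03495 L.
At equivalence all the acid is converted to HCOO-; total volume = 0.02622 + 0.03495 = 0.06117 L, so [HCOO-] = 0.009911/0.06117 = 0.1620 M.
Kb = Kw/Ka = 1.0e-14 / 1.8 x 10^-4 = 5.56e-11.
[OH^-] = sqrt(Kb x [HCOO-]) = sqrt(5.56e-11 x 0.1620) = 3.00e-6 M.
pOH = 5.52, so pH = 14.00 - 5.52 = 8.48.

8.48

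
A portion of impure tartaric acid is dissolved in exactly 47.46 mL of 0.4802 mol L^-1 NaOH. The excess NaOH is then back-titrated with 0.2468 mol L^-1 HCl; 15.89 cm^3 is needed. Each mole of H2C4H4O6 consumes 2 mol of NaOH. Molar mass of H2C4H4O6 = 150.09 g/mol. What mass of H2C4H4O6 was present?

Total n(NaOH) added = 0.4802 x 0.04746 = 0.02279 mol.
n(HCl) used = 0.2468 x 0.01589 = 0.003922 mol, which equals the excess n(NaOH).
So n(NaOH) consumed by the sample = 0.02279 - 0.003922 = 0.01887 mol.
n(H2C4H4O6) = 0.01887 / 2 = 0.009434 mol.
mass = 0.009434 mol x 150.09 g/mol = 1.42 g.

1.42 g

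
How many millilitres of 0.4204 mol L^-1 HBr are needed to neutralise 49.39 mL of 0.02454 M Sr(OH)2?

n(Sr(OH)2) = 0.02454 mol/L x 0.04939 L = 0.001212 mol.
The neutralisation is 1 Sr(OH)2 : 2 HBr, so n(HBr) = 0.001212 x 2/1 = 0.002424 mol.
V(HBr) = 0.002424 / 0.4204 = 0.005766 L = 5.77 mL.

5.77 mL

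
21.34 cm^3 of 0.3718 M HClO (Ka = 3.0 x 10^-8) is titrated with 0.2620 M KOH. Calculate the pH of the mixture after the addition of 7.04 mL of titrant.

7.00

Initial n(HClO) = 0.3718 x 0.02134 = 0.007934 mol.
n(KOH) added = 0.2620 x 0.007040 = 0.001844 mol, converting that many moles of HClO to ClO-.
Remaining n(HClO) = 0.006090 mol; n(ClO-) = 0.001844 mol.
By Henderson-Hasselbalch, pH = pKa + log([A^-]/[HA]) = 7.52 + log(0.001844/0.006090) = 7.52 + (-0.52) = 7.00.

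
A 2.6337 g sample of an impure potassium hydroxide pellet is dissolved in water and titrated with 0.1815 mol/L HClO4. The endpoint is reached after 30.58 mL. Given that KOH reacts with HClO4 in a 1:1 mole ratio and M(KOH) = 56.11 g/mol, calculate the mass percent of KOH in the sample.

11.8%

n(HClO4) = 0.1815 x 0.03058 = 0.005550 mol.
n(KOH) = 0.005550 / 1 = 0.005550 mol.
mass of KOH = 0.005550 x 56.11 = 0.3114 g.
% purity = 0.3114 / 2.6337 x 100 = 11.8%.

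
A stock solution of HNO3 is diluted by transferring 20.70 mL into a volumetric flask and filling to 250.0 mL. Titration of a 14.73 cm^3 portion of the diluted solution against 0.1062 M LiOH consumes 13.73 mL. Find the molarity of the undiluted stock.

n(LiOH) = 0.1062 x 0.01373 = 0.001458 mol.
n(HNO3) in the aliquot = 0.001458 mol.
[diluted HNO3] = 0.001458 / 0.01473 = 0.09899 M.
Dilution factor = 250.0/20.70 = 12.08, so [stock] = 0.09899 x 12.08 = 1.20 M.

1.20 M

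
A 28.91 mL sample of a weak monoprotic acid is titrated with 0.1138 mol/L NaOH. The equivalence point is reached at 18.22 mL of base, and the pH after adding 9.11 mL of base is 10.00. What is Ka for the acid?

9.11 mL is half of the equivalence volume, so this is the half-equivalence point where [HA] = [A^-].
At half-equivalence pH = pKa, so pKa = 10.00.
Ka = 10^(-10.00) = 1.0 x 10^-10.

1.0 x 10^-10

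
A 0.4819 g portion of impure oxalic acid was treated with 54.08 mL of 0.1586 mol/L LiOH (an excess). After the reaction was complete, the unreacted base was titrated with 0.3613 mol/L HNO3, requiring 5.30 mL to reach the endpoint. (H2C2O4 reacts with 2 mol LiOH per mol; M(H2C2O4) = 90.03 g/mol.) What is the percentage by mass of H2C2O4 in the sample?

62.2%

Total n(LiOH) added = 0.1586 x 0.05408 = 0.008577 mol.
n(HNO3) used = 0.3613 x 0.005300 = 0.001915 mol, which equals the excess n(LiOH).
So n(LiOH) consumed by the sample = 0.008577 - 0.001915 = 0.006662 mol.
n(H2C2O4) = 0.006662 / 2 = 0.003331 mol.
mass H2C2O4 = 0.003331 x 90.03 = 0.2999 g, so %H2C2O4 = 0.2999/0.4819 x 100 = 62.2%.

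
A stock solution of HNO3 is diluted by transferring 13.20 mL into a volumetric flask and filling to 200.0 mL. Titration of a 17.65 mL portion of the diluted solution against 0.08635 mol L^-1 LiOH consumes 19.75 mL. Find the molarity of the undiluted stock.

1.46 M

n(LiOH) = 0.08635 x 0.01975 = 0.001705 mol.
n(HNO3) in the aliquot = 0.001705 mol.
[diluted HNO3] = 0.001705 / 0.01765 = 0.09662 M.
Dilution factor = 200.0/13.20 = 15.15, so [stock] = 0.09662 x 15.15 = 1.46 M.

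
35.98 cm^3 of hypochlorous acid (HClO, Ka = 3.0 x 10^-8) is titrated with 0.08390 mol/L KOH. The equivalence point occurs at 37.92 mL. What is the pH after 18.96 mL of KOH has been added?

18.96 mL is exactly half the equivalence volume (37.92/2), i.e. the half-equivalence point.
There, n(HA) = n(A^-), so pH = pKa = -log(3.0 x 10^-8) = 7.52.

7.52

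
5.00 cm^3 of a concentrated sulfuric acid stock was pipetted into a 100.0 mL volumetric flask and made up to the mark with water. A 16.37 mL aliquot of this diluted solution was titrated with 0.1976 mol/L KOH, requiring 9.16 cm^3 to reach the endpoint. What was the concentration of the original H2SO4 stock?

n(KOH) = 0.1976 x 0.009160 = 0.001810 mol.
n(H2SO4) in the aliquot = 0.001810 x 1/2 = 0.0009050 mol.
[diluted H2SO4] = 0.0009050 / 0.01637 = 0.05528 M.
Dilution factor = 100.0/5.000 = 20.00, so [stock] = 0.05528 x 20.00 = 1.11 M.

1.11 M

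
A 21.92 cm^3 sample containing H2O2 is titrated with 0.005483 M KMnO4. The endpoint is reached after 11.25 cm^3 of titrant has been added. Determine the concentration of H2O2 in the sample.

0.00704 M

n(KMnO4) = 0.005483 x 0.01125 = 6.168e-5 mol.
From the balanced equation, 2 mol KMnO4 reacts with 5 mol H2O2, so n(H2O2) = 6.168e-5 x 5/2 = 0.0001542 mol.
[H2O2] = 0.0001542 / 0.02192 L = 0.00704 M.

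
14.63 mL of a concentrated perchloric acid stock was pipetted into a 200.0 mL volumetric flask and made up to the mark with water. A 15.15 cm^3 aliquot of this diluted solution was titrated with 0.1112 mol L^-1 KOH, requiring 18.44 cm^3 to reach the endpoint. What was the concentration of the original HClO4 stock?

1.85 M

n(KOH) = 0.1112 x 0.01844 = 0.002051 mol.
n(HClO4) in the aliquot = 0.002051 mol.
[diluted HClO4] = 0.002051 / 0.01515 = 0.1353 M.
Dilution factor = 200.0/14.63 = 13.67, so [stock] = 0.1353 x 13.67 = 1.85 M.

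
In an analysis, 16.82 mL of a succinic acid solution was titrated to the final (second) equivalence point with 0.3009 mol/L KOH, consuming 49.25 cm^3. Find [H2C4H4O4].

n(KOH) = 0.3009 x 0.04925 = 0.01482 mol.
At the final (second) equivalence point, 2 mol OH^- react per mol H2C4H4O4, so n(H2C4H4O4) = 0.01482 / 2 = 0.007410 mol.
[H2C4H4O4] = 0.007410 / 0.01682 L = 0.441 M.

0.441 M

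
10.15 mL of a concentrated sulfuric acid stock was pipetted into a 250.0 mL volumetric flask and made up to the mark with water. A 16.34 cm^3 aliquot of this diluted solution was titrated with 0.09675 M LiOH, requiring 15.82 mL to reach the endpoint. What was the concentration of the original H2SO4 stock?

1.15 M

n(LiOH) = 0.09675 x 0.01582 = 0.001531 mol.
n(H2SO4) in the aliquot = 0.001531 x 1/2 = 0.0007653 mol.
[diluted H2SO4] = 0.0007653 / 0.01634 = 0.04684 M.
Dilution factor = 250.0/10.15 = 24.63, so [stock] = 0.04684 x 24.63 = 1.15 M.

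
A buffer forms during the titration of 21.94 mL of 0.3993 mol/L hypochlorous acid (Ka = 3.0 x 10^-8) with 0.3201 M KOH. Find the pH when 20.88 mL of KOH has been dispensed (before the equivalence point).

Initial n(HClO) = 0.3993 x 0.02194 = 0.008761 mol.
n(KOH) added = 0.3201 x 0.02088 = 0.006684 mol, converting that many moles of HClO to ClO-.
Remaining n(HClO) = 0.002077 mol; n(ClO-) = 0.006684 mol.
By Henderson-Hasselbalch, pH = pKa + log([A^-]/[HA]) = 7.52 + log(0.006684/0.002077) = 7.52 + (+0.51) = 8.03.

8.03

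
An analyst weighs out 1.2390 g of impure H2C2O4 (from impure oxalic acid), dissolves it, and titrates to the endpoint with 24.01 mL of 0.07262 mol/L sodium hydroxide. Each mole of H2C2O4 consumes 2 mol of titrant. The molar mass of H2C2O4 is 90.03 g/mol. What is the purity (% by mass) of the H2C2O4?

6.33%

n(NaOH) = 0.07262 x 0.02401 = 0.001744 mol.
n(H2C2O4) = 0.001744 / 2 = 0.0008718 mol.
mass of H2C2O4 = 0.0008718 x 90.03 = 0.07849 g.
% purity = 0.07849 / 1.2390 x 100 = 6.33%.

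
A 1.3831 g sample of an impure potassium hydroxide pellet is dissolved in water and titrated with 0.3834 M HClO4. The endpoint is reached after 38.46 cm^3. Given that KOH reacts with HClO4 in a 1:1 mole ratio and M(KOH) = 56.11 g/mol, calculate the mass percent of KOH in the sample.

59.8%

n(HClO4) = 0.3834 x 0.03846 = 0.01475 mol.
n(KOH) = 0.01475 / 1 = 0.01475 mol.
mass of KOH = 0.01475 x 56.11 = 0.8274 g.
% purity = 0.8274 / 1.3831 x 100 = 59.8%.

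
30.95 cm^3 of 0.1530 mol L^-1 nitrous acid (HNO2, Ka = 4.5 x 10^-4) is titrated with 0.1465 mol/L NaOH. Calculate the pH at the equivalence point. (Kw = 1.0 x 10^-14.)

8.11

n(HNO2) = 0.1530 x 0.03095 = 0.004735 mol; V(NaOH) at equivalence = 0.004735/0.1465 = 0.03232 L.
At equivalence all the acid is converted to NO2-; total volume = 0.03095 + 0.03232 = 0.06327 L, so [NO2-] = 0.004735/0.06327 = 0.07484 M.
Kb = Kw/Ka = 1.0e-14 / 4.5 x 10^-4 = 2.22e-11.
[OH^-] = sqrt(Kb x [NO2-]) = sqrt(2.22e-11 x 0.07484) = 1.29e-6 M.
pOH = 5.89, so pH = 14.00 - 5.89 = 8.11.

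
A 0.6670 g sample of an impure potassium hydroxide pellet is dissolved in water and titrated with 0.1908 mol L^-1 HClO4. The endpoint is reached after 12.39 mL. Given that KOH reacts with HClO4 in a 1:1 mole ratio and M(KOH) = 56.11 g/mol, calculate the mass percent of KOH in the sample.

n(HClO4) = 0.1908 x 0.01239 = 0.002364 mol.
n(KOH) = 0.002364 / 1 = 0.002364 mol.
mass of KOH = 0.002364 x 56.11 = 0.1326 g.
% purity = 0.1326 / 0.6670 x 100 = 19.9%.

19.9%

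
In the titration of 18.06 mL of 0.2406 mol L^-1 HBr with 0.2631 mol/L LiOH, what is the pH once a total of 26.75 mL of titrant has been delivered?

n(acid) = 0.2406 x 0.01806 = 0.004345 mol; n(LiOH) added = 0.2631 x 0.02675 = 0.007038 mol.
Base is in excess by 0.007038 - 0.004345 = 0.002693 mol in a total volume of 0.04481 L.
[OH^-] = 0.002693/0.04481 = 0.06009 M, so pOH = 1.22 and pH = 14.00 - 1.22 = 12.78.

12.78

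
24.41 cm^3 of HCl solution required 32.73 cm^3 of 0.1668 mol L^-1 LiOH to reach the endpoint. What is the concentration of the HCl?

0.224 M

n(LiOH) delivered = 0.1668 x 0.03273 = 0.005459 mol.
For a 1:1 reaction, n(HCl) = 0.005459 mol.
[HCl] = 0.005459 mol / 0.02441 L = 0.224 M.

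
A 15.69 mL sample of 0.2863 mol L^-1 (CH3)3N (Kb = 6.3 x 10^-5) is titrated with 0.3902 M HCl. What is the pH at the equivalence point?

n((CH3)3N) = 0.2863 x 0.01569 = 0.004492 mol; V(HCl) at equivalence = 0.004492/0.3902 = 0.01151 L.
At equivalence the base is fully converted to (CH3)3NH+; total volume = 0.02720 L, so [(CH3)3NH+] = 0.004492/0.02720 = 0.1651 M.
Ka((CH3)3NH+) = Kw/Kb = 1.0e-14 / 6.3 x 10^-5 = 1.59e-10.
[H^+] = sqrt(Ka x [(CH3)3NH+]) = sqrt(1.59e-10 x 0.1651) = 5.12e-6 M.
pH = -log(5.12e-6) = 5.29.

5.29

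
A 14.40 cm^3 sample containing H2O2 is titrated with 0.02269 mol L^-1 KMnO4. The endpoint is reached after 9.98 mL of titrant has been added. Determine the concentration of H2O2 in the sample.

0.0393 M

n(KMnO4) = 0.02269 x 0.009980 = 0.0002264 mol.
From the balanced equation, 2 mol KMnO4 reacts with 5 mol H2O2, so n(H2O2) = 0.0002264 x 5/2 = 0.0005661 mol.
[H2O2] = 0.0005661 / 0.01440 L = 0.0393 M.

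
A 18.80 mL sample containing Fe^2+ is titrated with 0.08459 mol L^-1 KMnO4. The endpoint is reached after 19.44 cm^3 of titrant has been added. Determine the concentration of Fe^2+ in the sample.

n(KMnO4) = 0.08459 x 0.01944 = 0.001644 mol.
From the balanced equation, 1 mol KMnO4 reacts with 5 mol Fe^2+, so n(Fe^2+) = 0.001644 x 5/1 = 0.008222 mol.
[Fe^2+] = 0.008222 / 0.01880 L = 0.437 M.

0.437 M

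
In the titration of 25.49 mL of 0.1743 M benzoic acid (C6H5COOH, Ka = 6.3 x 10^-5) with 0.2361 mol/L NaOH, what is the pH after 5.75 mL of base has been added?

3.84

Initial n(C6H5COOH) = 0.1743 x 0.02549 = 0.004443 mol.
n(NaOH) added = 0.2361 x 0.005750 = 0.001358 mol, converting that many moles of C6H5COOH to C6H5COO-.
Remaining n(C6H5COOH) = 0.003085 mol; n(C6H5COO-) = 0.001358 mol.
By Henderson-Hasselbalch, pH = pKa + log([A^-]/[HA]) = 4.20 + log(0.001358/0.003085) = 4.20 + (-0.36) = 3.84.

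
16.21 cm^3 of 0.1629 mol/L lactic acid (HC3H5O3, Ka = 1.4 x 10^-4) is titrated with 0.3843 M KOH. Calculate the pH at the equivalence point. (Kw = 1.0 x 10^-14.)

8.46

n(HC3H5O3) = 0.1629 x 0.01621 = 0.002641 mol; V(KOH) at equivalence = 0.002641/0.3843 = 0.006871 L.
At equivalence all the acid is converted to C3H5O3-; total volume = 0.01621 + 0.006871 = 0.02308 L, so [C3H5O3-] = 0.002641/0.02308 = 0.1144 M.
Kb = Kw/Ka = 1.0e-14 / 1.4 x 10^-4 = 7.14e-11.
[OH^-] = sqrt(Kb x [C3H5O3-]) = sqrt(7.14e-11 x 0.1144) = 2.86e-6 M.
pOH = 5.54, so pH = 14.00 - 5.54 = 8.46.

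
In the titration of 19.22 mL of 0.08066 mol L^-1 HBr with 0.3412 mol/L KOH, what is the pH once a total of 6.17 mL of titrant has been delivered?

n(acid) = 0.08066 x 0.01922 = 0.001550 mol; n(KOH) added = 0.3412 x 0.006170 = 0.002105 mol.
Base is in excess by 0.002105 - 0.001550 = 0.0005549 mol in a total volume of 0.02539 L.
[OH^-] = 0.0005549/0.02539 = 0.02186 M, so pOH = 1.66 and pH = 14.00 - 1.66 = 12.34.

12.34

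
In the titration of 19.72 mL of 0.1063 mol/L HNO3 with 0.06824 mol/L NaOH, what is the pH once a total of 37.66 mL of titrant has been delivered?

11.92

n(acid) = 0.1063 x 0.01972 = 0.002096 mol; n(NaOH) added = 0.06824 x 0.03766 = 0.002570 mol.
Base is in excess by 0.002570 - 0.002096 = 0.0004737 mol in a total volume of 0.05738 L.
[OH^-] = 0.0004737/0.05738 = 0.008255 M, so pOH = 2.08 and pH = 14.00 - 2.08 = 11.92.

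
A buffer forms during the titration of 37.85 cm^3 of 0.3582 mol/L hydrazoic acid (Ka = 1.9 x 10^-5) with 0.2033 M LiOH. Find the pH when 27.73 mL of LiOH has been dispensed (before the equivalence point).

Initial n(HN3) = 0.3582 x 0.03785 = 0.01356 mol.
n(LiOH) added = 0.2033 x 0.02773 = 0.005638 mol, converting that many moles of HN3 to N3-.
Remaining n(HN3) = 0.007920 mol; n(N3-) = 0.005638 mol.
By Henderson-Hasselbalch, pH = pKa + log([A^-]/[HA]) = 4.72 + log(0.005638/0.007920) = 4.72 + (-0.15) = 4.57.

4.57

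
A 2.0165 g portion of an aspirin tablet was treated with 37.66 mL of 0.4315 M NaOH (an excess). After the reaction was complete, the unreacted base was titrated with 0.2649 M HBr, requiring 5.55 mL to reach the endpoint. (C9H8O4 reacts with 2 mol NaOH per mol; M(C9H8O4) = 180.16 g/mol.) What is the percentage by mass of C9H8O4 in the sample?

Total n(NaOH) added = 0.4315 x 0.03766 = 0.01625 mol.
n(HBr) used = 0.2649 x 0.005550 = 0.001470 mol, which equals the excess n(NaOH).
So n(NaOH) consumed by the sample = 0.01625 - 0.001470 = 0.01478 mol.
n(C9H8O4) = 0.01478 / 2 = 0.007390 mol.
mass C9H8O4 = 0.007390 x 180.16 = 1.331 g, so %C9H8O4 = 1.331/2.0165 x 100 = 66.0%.

66.0%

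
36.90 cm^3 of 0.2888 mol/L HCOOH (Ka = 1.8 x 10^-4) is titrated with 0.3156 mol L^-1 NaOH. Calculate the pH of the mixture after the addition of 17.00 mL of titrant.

3.75

Initial n(HCOOH) = 0.2888 x 0.03690 = 0.01066 mol.
n(NaOH) added = 0.3156 x 0.01700 = 0.005365 mol, converting that many moles of HCOOH to HCOO-.
Remaining n(HCOOH) = 0.005292 mol; n(HCOO-) = 0.005365 mol.
By Henderson-Hasselbalch, pH = pKa + log([A^-]/[HA]) = 3.74 + log(0.005365/0.005292) = 3.74 + (+0.01) = 3.75.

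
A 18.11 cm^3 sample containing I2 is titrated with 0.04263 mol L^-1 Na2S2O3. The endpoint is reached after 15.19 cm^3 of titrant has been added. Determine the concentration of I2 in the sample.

n(Na2S2O3) = 0.04263 x 0.01519 = 0.0006475 mol.
From the balanced equation, 2 mol Na2S2O3 reacts with 1 mol I2, so n(I2) = 0.0006475 x 1/2 = 0.0003238 mol.
[I2] = 0.0003238 / 0.01811 L = 0.0179 M.

0.0179 M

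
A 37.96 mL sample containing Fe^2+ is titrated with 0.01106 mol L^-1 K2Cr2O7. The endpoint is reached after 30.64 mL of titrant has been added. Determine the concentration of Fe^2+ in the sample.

0.0536 M

n(K2Cr2O7) = 0.01106 x 0.03064 = 0.0003389 mol.
From the balanced equation, 1 mol K2Cr2O7 reacts with 6 mol Fe^2+, so n(Fe^2+) = 0.0003389 x 6/1 = 0.002033 mol.
[Fe^2+] = 0.002033 / 0.03796 L = 0.0536 M.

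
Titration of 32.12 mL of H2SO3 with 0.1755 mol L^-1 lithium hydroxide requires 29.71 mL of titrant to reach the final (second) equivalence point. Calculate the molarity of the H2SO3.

0.0812 M

n(LiOH) = 0.1755 x 0.02971 = 0.005214 mol.
At the final (second) equivalence point, 2 mol OH^- react per mol H2SO3, so n(H2SO3) = 0.005214 / 2 = 0.002607 mol.
[H2SO3] = 0.002607 / 0.03212 L = 0.0812 M.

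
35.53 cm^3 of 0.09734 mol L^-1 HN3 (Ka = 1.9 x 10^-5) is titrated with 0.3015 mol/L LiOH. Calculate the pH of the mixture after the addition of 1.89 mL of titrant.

Initial n(HN3) = 0.09734 x 0.03553 = 0.003458 mol.
n(LiOH) added = 0.3015 x 0.001890 = 0.0005698 mol, converting that many moles of HN3 to N3-.
Remaining n(HN3) = 0.002889 mol; n(N3-) = 0.0005698 mol.
By Henderson-Hasselbalch, pH = pKa + log([A^-]/[HA]) = 4.72 + log(0.0005698/0.002889) = 4.72 + (-0.70) = 4.02.

4.02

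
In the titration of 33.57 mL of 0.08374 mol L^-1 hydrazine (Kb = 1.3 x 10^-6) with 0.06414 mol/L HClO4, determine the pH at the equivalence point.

4.78

n(N2H4) = 0.08374 x 0.03357 = 0.002811 mol; V(HClO4) at equivalence = 0.002811/0.06414 = 0.04383 L.
At equivalence the base is fully converted to N2H5+; total volume = 0.07740 L, so [N2H5+] = 0.002811/0.07740 = 0.03632 M.
Ka(N2H5+) = Kw/Kb = 1.0e-14 / 1.3 x 10^-6 = 7.69e-9.
[H^+] = sqrt(Ka x [N2H5+]) = sqrt(7.69e-9 x 0.03632) = 1.67e-5 M.
pH = -log(1.67e-5) = 4.78.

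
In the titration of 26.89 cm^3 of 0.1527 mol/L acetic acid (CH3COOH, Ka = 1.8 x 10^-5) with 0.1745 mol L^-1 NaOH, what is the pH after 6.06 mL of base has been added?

Initial n(CH3COOH) = 0.1527 x 0.02689 = 0.004106 mol.
n(NaOH) added = 0.1745 x 0.006060 = 0.001057 mol, converting that many moles of CH3COOH to CH3COO-.
Remaining n(CH3COOH) = 0.003049 mol; n(CH3COO-) = 0.001057 mol.
By Henderson-Hasselbalch, pH = pKa + log([A^-]/[HA]) = 4.74 + log(0.001057/0.003049) = 4.74 + (-0.46) = 4.28.

4.28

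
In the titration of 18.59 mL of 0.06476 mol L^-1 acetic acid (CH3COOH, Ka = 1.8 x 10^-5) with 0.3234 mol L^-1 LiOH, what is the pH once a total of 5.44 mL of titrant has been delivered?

12.36

n(acid) = 0.06476 x 0.01859 = 0.001204 mol; n(LiOH) added = 0.3234 x 0.005440 = 0.001759 mol.
Base is in excess by 0.001759 - 0.001204 = 0.0005554 mol in a total volume of 0.02403 L.
[OH^-] = 0.0005554/0.02403 = 0.02311 M, so pOH = 1.64 and pH = 14.00 - 1.64 = 12.36.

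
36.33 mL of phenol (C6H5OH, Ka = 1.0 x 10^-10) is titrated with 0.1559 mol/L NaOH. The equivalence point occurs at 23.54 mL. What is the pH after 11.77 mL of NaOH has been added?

10.00

11.77 mL is exactly half the equivalence volume (23.54/2), i.e. the half-equivalence point.
There, n(HA) = n(A^-), so pH = pKa = -log(1.0 x 10^-10) = 10.00.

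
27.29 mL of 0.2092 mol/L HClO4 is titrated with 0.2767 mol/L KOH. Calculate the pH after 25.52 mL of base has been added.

n(acid) = 0.2092 x 0.02729 = 0.005709 mol; n(KOH) added = 0.2767 x 0.02552 = 0.007061 mol.
Base is in excess by 0.007061 - 0.005709 = 0.001352 mol in a total volume of 0.05281 L.
[OH^-] = 0.001352/0.05281 = 0.02561 M, so pOH = 1.59 and pH = 14.00 - 1.59 = 12.41.

12.41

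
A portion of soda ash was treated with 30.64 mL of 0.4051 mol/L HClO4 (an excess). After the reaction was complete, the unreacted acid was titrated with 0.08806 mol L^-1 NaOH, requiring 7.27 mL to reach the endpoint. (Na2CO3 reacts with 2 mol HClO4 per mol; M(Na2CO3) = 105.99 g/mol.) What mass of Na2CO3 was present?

0.624 g

Total n(HClO4) added = 0.4051 x 0.03064 = 0.01241 mol.
n(NaOH) used = 0.08806 x 0.007270 = 0.0006402 mol, which equals the excess n(HClO4).
So n(HClO4) consumed by the sample = 0.01241 - 0.0006402 = 0.01177 mol.
n(Na2CO3) = 0.01177 / 2 = 0.005886 mol.
mass = 0.005886 mol x 105.99 g/mol = 0.624 g.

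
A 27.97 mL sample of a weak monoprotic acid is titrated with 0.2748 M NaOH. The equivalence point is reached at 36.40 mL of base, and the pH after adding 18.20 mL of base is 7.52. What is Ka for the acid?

3.0 x 10^-8

18.20 mL is half of the equivalence volume, so this is the half-equivalence point where [HA] = [A^-].
At half-equivalence pH = pKa, so pKa = 7.52.
Ka = 10^(-7.52) = 3.0 x 10^-8.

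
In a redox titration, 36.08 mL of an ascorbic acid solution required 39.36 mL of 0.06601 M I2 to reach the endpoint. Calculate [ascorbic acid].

0.0720 M

n(I2) = 0.06601 x 0.03936 = 0.002598 mol.
From the balanced equation, 1 mol I2 reacts with 1 mol ascorbic acid, so n(ascorbic acid) = 0.002598 x 1/1 = 0.002598 mol.
[ascorbic acid] = 0.002598 / 0.03608 L = 0.0720 M.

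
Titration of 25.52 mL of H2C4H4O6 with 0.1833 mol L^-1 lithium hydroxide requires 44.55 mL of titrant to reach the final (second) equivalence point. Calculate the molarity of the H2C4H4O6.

n(LiOH) = 0.1833 x 0.04455 = 0.008166 mol.
At the final (second) equivalence point, 2 mol OH^- react per mol H2C4H4O6, so n(H2C4H4O6) = 0.008166 / 2 = 0.004083 mol.
[H2C4H4O6] = 0.004083 / 0.02552 L = 0.160 M.

0.160 M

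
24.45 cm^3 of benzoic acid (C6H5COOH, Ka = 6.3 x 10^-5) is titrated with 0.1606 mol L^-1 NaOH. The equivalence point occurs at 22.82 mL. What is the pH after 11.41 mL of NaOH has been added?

11.41 mL is exactly half the equivalence volume (22.82/2), i.e. the half-equivalence point.
There, n(HA) = n(A^-), so pH = pKa = -log(6.3 x 10^-5) = 4.20.

4.20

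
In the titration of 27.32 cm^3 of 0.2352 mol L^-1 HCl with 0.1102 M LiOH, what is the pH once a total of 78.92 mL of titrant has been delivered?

12.33

n(acid) = 0.2352 x 0.02732 = 0.006426 mol; n(LiOH) added = 0.1102 x 0.07892 = 0.008697 mol.
Base is in excess by 0.008697 - 0.006426 = 0.002271 mol in a total volume of 0.1062 L.
[OH^-] = 0.002271/0.1062 = 0.02138 M, so pOH = 1.67 and pH = 14.00 - 1.67 = 12.33.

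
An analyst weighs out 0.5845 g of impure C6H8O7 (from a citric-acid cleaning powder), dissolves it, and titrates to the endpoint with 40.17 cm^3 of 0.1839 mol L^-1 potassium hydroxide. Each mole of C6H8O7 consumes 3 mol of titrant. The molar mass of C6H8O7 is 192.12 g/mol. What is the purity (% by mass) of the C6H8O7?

80.9%

n(KOH) = 0.1839 x 0.04017 = 0.007387 mol.
n(C6H8O7) = 0.007387 / 3 = 0.002462 mol.
mass of C6H8O7 = 0.002462 x 192.12 = 0.4731 g.
% purity = 0.4731 / 0.5845 x 100 = 80.9%.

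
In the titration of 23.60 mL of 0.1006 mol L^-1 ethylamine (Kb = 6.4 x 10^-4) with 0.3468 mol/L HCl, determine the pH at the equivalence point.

5.96

n(C2H5NH2) = 0.1006 x 0.02360 = 0.002374 mol; V(HCl) at equivalence = 0.002374/0.3468 = 0.006846 L.
At equivalence the base is fully converted to C2H5NH3+; total volume = 0.03045 L, so [C2H5NH3+] = 0.002374/0.03045 = 0.07798 M.
Ka(C2H5NH3+) = Kw/Kb = 1.0e-14 / 6.4 x 10^-4 = 1.56e-11.
[H^+] = sqrt(Ka x [C2H5NH3+]) = sqrt(1.56e-11 x 0.07798) = 1.10e-6 M.
pH = -log(1.10e-6) = 5.96.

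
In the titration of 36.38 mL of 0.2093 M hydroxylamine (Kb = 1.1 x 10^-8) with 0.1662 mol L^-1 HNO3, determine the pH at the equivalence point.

3.54

n(NH2OH) = 0.2093 x 0.03638 = 0.007614 mol; V(HNO3) at equivalence = 0.007614/0.1662 = 0.04581 L.
At equivalence the base is fully converted to NH3OH+; total volume = 0.08219 L, so [NH3OH+] = 0.007614/0.08219 = 0.09264 M.
Ka(NH3OH+) = Kw/Kb = 1.0e-14 / 1.1 x 10^-8 = 9.09e-7.
[H^+] = sqrt(Ka x [NH3OH+]) = sqrt(9.09e-7 x 0.09264) = 0.000290 M.
pH = -log(0.000290) = 3.54.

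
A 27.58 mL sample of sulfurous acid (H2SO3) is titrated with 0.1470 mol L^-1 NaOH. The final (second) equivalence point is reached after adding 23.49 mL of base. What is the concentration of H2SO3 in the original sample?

n(NaOH) = 0.1470 x 0.02349 = 0.003453 mol.
At the final (second) equivalence point, 2 mol OH^- react per mol H2SO3, so n(H2SO3) = 0.003453 / 2 = 0.001727 mol.
[H2SO3] = 0.001727 / 0.02758 L = 0.0626 M.

0.0626 M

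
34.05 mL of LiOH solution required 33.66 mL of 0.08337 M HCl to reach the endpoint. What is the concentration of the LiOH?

n(HCl) delivered = 0.08337 x 0.03366 = 0.002806 mol.
For a 1:1 reaction, n(LiOH) = 0.002806 mol.
[LiOH] = 0.002806 mol / 0.03405 L = 0.0824 M.

0.0824 M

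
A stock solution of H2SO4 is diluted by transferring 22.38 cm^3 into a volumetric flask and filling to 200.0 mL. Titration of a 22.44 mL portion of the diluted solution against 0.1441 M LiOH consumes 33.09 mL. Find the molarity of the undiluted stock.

n(LiOH) = 0.1441 x 0.03309 = 0.004768 mol.
n(H2SO4) in the aliquot = 0.004768 x 1/2 = 0.002384 mol.
[diluted H2SO4] = 0.002384 / 0.02244 = 0.1062 M.
Dilution factor = 200.0/22.38 = 8.937, so [stock] = 0.1062 x 8.937 = 0.949 M.

0.949 M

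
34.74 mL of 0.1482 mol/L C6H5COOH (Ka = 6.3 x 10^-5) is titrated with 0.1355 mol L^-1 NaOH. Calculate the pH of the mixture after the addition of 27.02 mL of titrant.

4.59

Initial n(C6H5COOH) = 0.1482 x 0.03474 = 0.005148 mol.
n(NaOH) added = 0.1355 x 0.02702 = 0.003661 mol, converting that many moles of C6H5COOH to C6H5COO-.
Remaining n(C6H5COOH) = 0.001487 mol; n(C6H5COO-) = 0.003661 mol.
By Henderson-Hasselbalch, pH = pKa + log([A^-]/[HA]) = 4.20 + log(0.003661/0.001487) = 4.20 + (+0.39) = 4.59.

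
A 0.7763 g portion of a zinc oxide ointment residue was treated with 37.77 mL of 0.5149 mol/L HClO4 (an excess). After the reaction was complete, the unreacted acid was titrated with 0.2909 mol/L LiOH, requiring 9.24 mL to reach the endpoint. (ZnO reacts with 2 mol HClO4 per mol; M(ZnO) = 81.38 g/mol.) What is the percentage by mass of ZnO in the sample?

87.8%

Total n(HClO4) added = 0.5149 x 0.03777 = 0.01945 mol.
n(LiOH) used = 0.2909 x 0.009240 = 0.002688 mol, which equals the excess n(HClO4).
So n(HClO4) consumed by the sample = 0.01945 - 0.002688 = 0.01676 mol.
n(ZnO) = 0.01676 / 2 = 0.008380 mol.
mass ZnO = 0.008380 x 81.38 = 0.6820 g, so %ZnO = 0.6820/0.7763 x 100 = 87.8%.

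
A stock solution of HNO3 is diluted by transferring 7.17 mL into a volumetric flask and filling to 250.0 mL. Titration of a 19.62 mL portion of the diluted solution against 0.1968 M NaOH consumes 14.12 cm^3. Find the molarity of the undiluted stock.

4.94 M

n(NaOH) = 0.1968 x 0.01412 = 0.002779 mol.
n(HNO3) in the aliquot = 0.002779 mol.
[diluted HNO3] = 0.002779 / 0.01962 = 0.1416 M.
Dilution factor = 250.0/7.170 = 34.87, so [stock] = 0.1416 x 34.87 = 4.94 M.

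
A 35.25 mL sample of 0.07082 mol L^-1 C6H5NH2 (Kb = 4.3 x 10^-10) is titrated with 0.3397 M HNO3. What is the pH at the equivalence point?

2.93

n(C6H5NH2) = 0.07082 x 0.03525 = 0.002496 mol; V(HNO3) at equivalence = 0.002496/0.3397 = 0.007349 L.
At equivalence the base is fully converted to C6H5NH3+; total volume = 0.04260 L, so [C6H5NH3+] = 0.002496/0.04260 = 0.05860 M.
Ka(C6H5NH3+) = Kw/Kb = 1.0e-14 / 4.3 x 10^-10 = 2.33e-5.
[H^+] = sqrt(Ka x [C6H5NH3+]) = sqrt(2.33e-5 x 0.05860) = 0.00117 M.
pH = -log(0.00117) = 2.93.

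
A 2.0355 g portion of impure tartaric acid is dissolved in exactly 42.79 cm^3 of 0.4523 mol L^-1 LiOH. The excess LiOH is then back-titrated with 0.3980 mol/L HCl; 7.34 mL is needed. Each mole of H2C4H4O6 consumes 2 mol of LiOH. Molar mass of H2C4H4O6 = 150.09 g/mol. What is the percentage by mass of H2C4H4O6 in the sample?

Total n(LiOH) added = 0.4523 x 0.04279 = 0.01935 mol.
n(HCl) used = 0.3980 x 0.007340 = 0.002921 mol, which equals the excess n(LiOH).
So n(LiOH) consumed by the sample = 0.01935 - 0.002921 = 0.01643 mol.
n(H2C4H4O6) = 0.01643 / 2 = 0.008216 mol.
mass H2C4H4O6 = 0.008216 x 150.09 = 1.233 g, so %H2C4H4O6 = 1.233/2.0355 x 100 = 60.6%.

60.6%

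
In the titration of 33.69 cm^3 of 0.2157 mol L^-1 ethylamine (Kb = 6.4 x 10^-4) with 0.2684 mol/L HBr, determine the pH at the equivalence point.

5.86

n(C2H5NH2) = 0.2157 x 0.03369 = 0.007267 mol; V(HBr) at equivalence = 0.007267/0.2684 = 0.02708 L.
At equivalence the base is fully converted to C2H5NH3+; total volume = 0.06077 L, so [C2H5NH3+] = 0.007267/0.06077 = 0.1196 M.
Ka(C2H5NH3+) = Kw/Kb = 1.0e-14 / 6.4 x 10^-4 = 1.56e-11.
[H^+] = sqrt(Ka x [C2H5NH3+]) = sqrt(1.56e-11 x 0.1196) = 1.37e-6 M.
pH = -log(1.37e-6) = 5.86.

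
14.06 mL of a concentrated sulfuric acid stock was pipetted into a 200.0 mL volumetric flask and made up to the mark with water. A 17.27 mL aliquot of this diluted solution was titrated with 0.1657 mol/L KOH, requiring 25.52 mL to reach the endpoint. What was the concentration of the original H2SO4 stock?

n(KOH) = 0.1657 x 0.02552 = 0.004229 mol.
n(H2SO4) in the aliquot = 0.004229 x 1/2 = 0.002114 mol.
[diluted H2SO4] = 0.002114 / 0.01727 = 0.1224 M.
Dilution factor = 200.0/14.06 = 14.22, so [stock] = 0.1224 x 14.22 = 1.74 M.

1.74 M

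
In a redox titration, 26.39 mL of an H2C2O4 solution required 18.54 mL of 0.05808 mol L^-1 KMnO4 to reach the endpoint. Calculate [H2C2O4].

n(KMnO4) = 0.05808 x 0.01854 = 0.001077 mol.
From the balanced equation, 2 mol KMnO4 reacts with 5 mol H2C2O4, so n(H2C2O4) = 0.001077 x 5/2 = 0.002692 mol.
[H2C2O4] = 0.002692 / 0.02639 L = 0.102 M.

0.102 M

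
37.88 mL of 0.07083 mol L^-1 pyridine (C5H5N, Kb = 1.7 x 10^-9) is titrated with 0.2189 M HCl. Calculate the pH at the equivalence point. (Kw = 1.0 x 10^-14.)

3.25

n(C5H5N) = 0.07083 x 0.03788 = 0.002683 mol; V(HCl) at equivalence = 0.002683/0.2189 = 0.01226 L.
At equivalence the base is fully converted to C5H5NH+; total volume = 0.05014 L, so [C5H5NH+] = 0.002683/0.05014 = 0.05351 M.
Ka(C5H5NH+) = Kw/Kb = 1.0e-14 / 1.7 x 10^-9 = 5.88e-6.
[H^+] = sqrt(Ka x [C5H5NH+]) = sqrt(5.88e-6 x 0.05351) = 0.000561 M.
pH = -log(0.000561) = 3.25.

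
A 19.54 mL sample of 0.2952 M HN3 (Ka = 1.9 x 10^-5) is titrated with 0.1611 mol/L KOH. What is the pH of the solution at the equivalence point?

8.87

n(HN3) = 0.2952 x 0.01954 = 0.005768 mol; V(KOH) at equivalence = 0.005768/0.1611 = 0.03581 L.
At equivalence all the acid is converted to N3-; total volume = 0.01954 + 0.03581 = 0.05535 L, so [N3-] = 0.005768/0.05535 = 0.1042 M.
Kb = Kw/Ka = 1.0e-14 / 1.9 x 10^-5 = 5.26e-10.
[OH^-] = sqrt(Kb x [N3-]) = sqrt(5.26e-10 x 0.1042) = 7.41e-6 M.
pOH = 5.13, so pH = 14.00 - 5.13 = 8.87.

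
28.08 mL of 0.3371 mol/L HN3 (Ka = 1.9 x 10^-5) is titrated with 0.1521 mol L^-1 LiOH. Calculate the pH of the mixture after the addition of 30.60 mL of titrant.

4.71

Initial n(HN3) = 0.3371 x 0.02808 = 0.009466 mol.
n(LiOH) added = 0.1521 x 0.03060 = 0.004654 mol, converting that many moles of HN3 to N3-.
Remaining n(HN3) = 0.004812 mol; n(N3-) = 0.004654 mol.
By Henderson-Hasselbalch, pH = pKa + log([A^-]/[HA]) = 4.72 + log(0.004654/0.004812) = 4.72 + (-0.01) = 4.71.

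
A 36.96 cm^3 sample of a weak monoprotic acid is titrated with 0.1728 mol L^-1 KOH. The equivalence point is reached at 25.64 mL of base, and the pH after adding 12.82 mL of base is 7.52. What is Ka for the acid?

3.0 x 10^-8

12.82 mL is half of the equivalence volume, so this is the half-equivalence point where [HA] = [A^-].
At half-equivalence pH = pKa, so pKa = 7.52.
Ka = 10^(-7.52) = 3.0 x 10^-8.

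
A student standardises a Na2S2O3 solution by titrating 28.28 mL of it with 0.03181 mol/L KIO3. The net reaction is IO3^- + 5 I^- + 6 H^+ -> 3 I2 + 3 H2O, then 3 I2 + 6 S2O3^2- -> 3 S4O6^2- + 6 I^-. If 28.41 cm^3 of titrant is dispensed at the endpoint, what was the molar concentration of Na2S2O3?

0.192 M

n(KIO3) = 0.03181 x 0.02841 = 0.0009037 mol.
From the balanced equation, 1 mol KIO3 reacts with 6 mol Na2S2O3, so n(Na2S2O3) = 0.0009037 x 6/1 = 0.005422 mol.
[Na2S2O3] = 0.005422 / 0.02828 L = 0.192 M.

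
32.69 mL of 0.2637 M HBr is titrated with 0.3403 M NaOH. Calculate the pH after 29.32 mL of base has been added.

12.34

n(acid) = 0.2637 x 0.03269 = 0.008620 mol; n(NaOH) added = 0.3403 x 0.02932 = 0.009978 mol.
Base is in excess by 0.009978 - 0.008620 = 0.001357 mol in a total volume of 0.06201 L.
[OH^-] = 0.001357/0.06201 = 0.02189 M, so pOH = 1.66 and pH = 14.00 - 1.66 = 12.34.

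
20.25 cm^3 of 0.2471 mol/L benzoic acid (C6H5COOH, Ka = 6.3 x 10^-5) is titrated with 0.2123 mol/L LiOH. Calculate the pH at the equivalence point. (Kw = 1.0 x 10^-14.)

8.63

n(C6H5COOH) = 0.2471 x 0.02025 = 0.005004 mol; V(LiOH) at equivalence = 0.005004/0.2123 = 0.02357 L.
At equivalence all the acid is converted to C6H5COO-; total volume = 0.02025 + 0.02357 = 0.04382 L, so [C6H5COO-] = 0.005004/0.04382 = 0.1142 M.
Kb = Kw/Ka = 1.0e-14 / 6.3 x 10^-5 = 1.59e-10.
[OH^-] = sqrt(Kb x [C6H5COO-]) = sqrt(1.59e-10 x 0.1142) = 4.26e-6 M.
pOH = 5.37, so pH = 14.00 - 5.37 = 8.63.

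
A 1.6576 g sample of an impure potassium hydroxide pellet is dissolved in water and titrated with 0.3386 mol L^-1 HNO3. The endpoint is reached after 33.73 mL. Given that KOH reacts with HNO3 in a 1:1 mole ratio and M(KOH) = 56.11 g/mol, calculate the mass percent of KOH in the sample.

38.7%

n(HNO3) = 0.3386 x 0.03373 = 0.01142 mol.
n(KOH) = 0.01142 / 1 = 0.01142 mol.
mass of KOH = 0.01142 x 56.11 = 0.6408 g.
% purity = 0.6408 / 1.6576 x 100 = 38.7%.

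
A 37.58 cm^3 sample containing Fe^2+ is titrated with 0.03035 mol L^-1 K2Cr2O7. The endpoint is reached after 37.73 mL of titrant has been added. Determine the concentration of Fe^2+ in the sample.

0.183 M

n(K2Cr2O7) = 0.03035 x 0.03773 = 0.001145 mol.
From the balanced equation, 1 mol K2Cr2O7 reacts with 6 mol Fe^2+, so n(Fe^2+) = 0.001145 x 6/1 = 0.006871 mol.
[Fe^2+] = 0.006871 / 0.03758 L = 0.183 M.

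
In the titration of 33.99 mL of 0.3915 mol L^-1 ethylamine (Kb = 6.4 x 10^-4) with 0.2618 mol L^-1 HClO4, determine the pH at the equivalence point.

5.81

n(C2H5NH2) = 0.3915 x 0.03399 = 0.01331 mol; V(HClO4) at equivalence = 0.01331/0.2618 = 0.05083 L.
At equivalence the base is fully converted to C2H5NH3+; total volume = 0.08482 L, so [C2H5NH3+] = 0.01331/0.08482 = 0.1569 M.
Ka(C2H5NH3+) = Kw/Kb = 1.0e-14 / 6.4 x 10^-4 = 1.56e-11.
[H^+] = sqrt(Ka x [C2H5NH3+]) = sqrt(1.56e-11 x 0.1569) = 1.57e-6 M.
pH = -log(1.57e-6) = 5.81.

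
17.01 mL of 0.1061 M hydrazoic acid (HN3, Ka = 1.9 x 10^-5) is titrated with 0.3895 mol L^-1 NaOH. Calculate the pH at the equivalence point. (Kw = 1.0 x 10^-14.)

8.82

n(HN3) = 0.1061 x 0.01701 = 0.001805 mol; V(NaOH) at equivalence = 0.001805/0.3895 = 0.004634 L.
At equivalence all the acid is converted to N3-; total volume = 0.01701 + 0.004634 = 0.02164 L, so [N3-] = 0.001805/0.02164 = 0.08339 M.
Kb = Kw/Ka = 1.0e-14 / 1.9 x 10^-5 = 5.26e-10.
[OH^-] = sqrt(Kb x [N3-]) = sqrt(5.26e-10 x 0.08339) = 6.62e-6 M.
pOH = 5.18, so pH = 14.00 - 5.18 = 8.82.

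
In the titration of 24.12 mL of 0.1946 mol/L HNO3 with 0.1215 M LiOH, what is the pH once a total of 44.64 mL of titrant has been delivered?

12.03

n(acid) = 0.1946 x 0.02412 = 0.004694 mol; n(LiOH) added = 0.1215 x 0.04464 = 0.005424 mol.
Base is in excess by 0.005424 - 0.004694 = 0.0007300 mol in a total volume of 0.06876 L.
[OH^-] = 0.0007300/0.06876 = 0.01062 M, so pOH = 1.97 and pH = 14.00 - 1.97 = 12.03.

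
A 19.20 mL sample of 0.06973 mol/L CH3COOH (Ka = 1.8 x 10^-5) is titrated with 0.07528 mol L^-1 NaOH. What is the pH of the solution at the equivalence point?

8.65

n(CH3COOH) = 0.06973 x 0.01920 = 0.001339 mol; V(NaOH) at equivalence = 0.001339/0.07528 = 0.01778 L.
At equivalence all the acid is converted to CH3COO-; total volume = 0.01920 + 0.01778 = 0.03698 L, so [CH3COO-] = 0.001339/0.03698 = 0.03620 M.
Kb = Kw/Ka = 1.0e-14 / 1.8 x 10^-5 = 5.56e-10.
[OH^-] = sqrt(Kb x [CH3COO-]) = sqrt(5.56e-10 x 0.03620) = 4.48e-6 M.
pOH = 5.35, so pH = 14.00 - 5.35 = 8.65.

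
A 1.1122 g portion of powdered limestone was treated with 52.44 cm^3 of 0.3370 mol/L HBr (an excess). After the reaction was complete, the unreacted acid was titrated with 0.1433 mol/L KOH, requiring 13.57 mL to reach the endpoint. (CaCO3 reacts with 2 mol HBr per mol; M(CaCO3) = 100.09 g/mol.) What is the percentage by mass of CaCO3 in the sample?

Total n(HBr) added = 0.3370 x 0.05244 = 0.01767 mol.
n(KOH) used = 0.1433 x 0.01357 = 0.001945 mol, which equals the excess n(HBr).
So n(HBr) consumed by the sample = 0.01767 - 0.001945 = 0.01573 mol.
n(CaCO3) = 0.01573 / 2 = 0.007864 mol.
mass CaCO3 = 0.007864 x 100.09 = 0.7871 g, so %CaCO3 = 0.7871/1.1122 x 100 = 70.8%.

70.8%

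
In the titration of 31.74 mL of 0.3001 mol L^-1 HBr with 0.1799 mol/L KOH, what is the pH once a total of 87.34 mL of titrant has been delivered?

12.72

n(acid) = 0.3001 x 0.03174 = 0.009525 mol; n(KOH) added = 0.1799 x 0.08734 = 0.01571 mol.
Base is in excess by 0.01571 - 0.009525 = 0.006187 mol in a total volume of 0.1191 L.
[OH^-] = 0.006187/0.1191 = 0.05196 M, so pOH = 1.28 and pH = 14.00 - 1.28 = 12.72.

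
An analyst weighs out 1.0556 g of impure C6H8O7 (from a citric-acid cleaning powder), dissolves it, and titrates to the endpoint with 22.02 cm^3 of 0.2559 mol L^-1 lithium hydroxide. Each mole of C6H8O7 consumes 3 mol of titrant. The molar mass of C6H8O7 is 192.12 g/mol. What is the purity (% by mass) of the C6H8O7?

34.2%

n(LiOH) = 0.2559 x 0.02202 = 0.005635 mol.
n(C6H8O7) = 0.005635 / 3 = 0.001878 mol.
mass of C6H8O7 = 0.001878 x 192.12 = 0.3609 g.
% purity = 0.3609 / 1.0556 x 100 = 34.2%.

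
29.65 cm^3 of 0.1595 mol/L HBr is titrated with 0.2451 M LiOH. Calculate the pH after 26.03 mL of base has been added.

n(acid) = 0.1595 x 0.02965 = 0.004729 mol; n(LiOH) added = 0.2451 x 0.02603 = 0.006380 mol.
Base is in excess by 0.006380 - 0.004729 = 0.001651 mol in a total volume of 0.05568 L.
[OH^-] = 0.001651/0.05568 = 0.02965 M, so pOH = 1.53 and pH = 14.00 - 1.53 = 12.47.

12.47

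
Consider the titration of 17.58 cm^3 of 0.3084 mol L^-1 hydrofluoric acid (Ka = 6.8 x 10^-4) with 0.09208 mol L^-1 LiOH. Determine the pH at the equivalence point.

8.01

n(HF) = 0.3084 x 0.01758 = 0.005422 mol; V(LiOH) at equivalence = 0.005422/0.09208 = 0.05888 L.
At equivalence all the acid is converted to F-; total volume = 0.01758 + 0.05888 = 0.07646 L, so [F-] = 0.005422/0.07646 = 0.07091 M.
Kb = Kw/Ka = 1.0e-14 / 6.8 x 10^-4 = 1.47e-11.
[OH^-] = sqrt(Kb x [F-]) = sqrt(1.47e-11 x 0.07091) = 1.02e-6 M.
pOH = 5.99, so pH = 14.00 - 5.99 = 8.01.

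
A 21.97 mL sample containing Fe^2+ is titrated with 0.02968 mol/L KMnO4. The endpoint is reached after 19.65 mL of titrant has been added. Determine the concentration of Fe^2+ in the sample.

n(KMnO4) = 0.02968 x 0.01965 = 0.0005832 mol.
From the balanced equation, 1 mol KMnO4 reacts with 5 mol Fe^2+, so n(Fe^2+) = 0.0005832 x 5/1 = 0.002916 mol.
[Fe^2+] = 0.002916 / 0.02197 L = 0.133 M.

0.133 M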